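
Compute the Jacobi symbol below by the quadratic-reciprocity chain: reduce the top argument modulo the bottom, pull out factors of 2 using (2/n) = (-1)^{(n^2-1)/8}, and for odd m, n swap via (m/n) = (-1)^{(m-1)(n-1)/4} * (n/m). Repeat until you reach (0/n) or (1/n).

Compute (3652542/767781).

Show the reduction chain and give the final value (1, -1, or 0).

0

(3652542/767781): 3652542 mod 767781 = 581418, so (3652542/767781) = (581418/767781)
factor out 2^1: 581418 = 2^1·290709; with 767781 mod 8 = 5, (2/767781) = -1; sign now -1; continue with (290709/767781)
flip (290709/767781) -> (767781/290709): both odd, 290709 mod 4 = 1, 767781 mod 4 = 1, so the flip contributes +1; sign now -1
(767781/290709): 767781 mod 290709 = 186363, so (767781/290709) = (186363/290709)
flip (186363/290709) -> (290709/186363): both odd, 186363 mod 4 = 3, 290709 mod 4 = 1, so the flip contributes +1; sign now -1
(290709/186363): 290709 mod 186363 = 104346, so (290709/186363) = (104346/186363)
factor out 2^1: 104346 = 2^1·52173; with 186363 mod 8 = 3, (2/186363) = -1; sign now +1; continue with (52173/186363)
flip (52173/186363) -> (186363/52173): both odd, 52173 mod 4 = 1, 186363 mod 4 = 3, so the flip contributes +1; sign now +1
(186363/52173): 186363 mod 52173 = 29844, so (186363/52173) = (29844/52173)
factor out 2^2: 29844 = 2^2·7461; with 52173 mod 8 = 5, (2/52173) = -1; sign now +1; continue with (7461/52173)
flip (7461/52173) -> (52173/7461): both odd, 7461 mod 4 = 1, 52173 mod 4 = 1, so the flip contributes +1; sign now +1
(52173/7461): 52173 mod 7461 = 7407, so (52173/7461) = (7407/7461)
flip (7407/7461) -> (7461/7407): both odd, 7407 mod 4 = 3, 7461 mod 4 = 1, so the flip contributes +1; sign now +1
(7461/7407): 7461 mod 7407 = 54, so (7461/7407) = (54/7407)
factor out 2^1: 54 = 2^1·27; with 7407 mod 8 = 7, (2/7407) = +1; sign now +1; continue with (27/7407)
flip (27/7407) -> (7407/27): both odd, 27 mod 4 = 3, 7407 mod 4 = 3, so the flip contributes -1; sign now -1
(7407/27): 7407 mod 27 = 9, so (7407/27) = (9/27)
flip (9/27) -> (27/9): both odd, 9 mod 4 = 1, 27 mod 4 = 3, so the flip contributes +1; sign now -1
(27/9): 27 mod 9 = 0, so (27/9) = (0/9)
reached (0/9); gcd(a, n) > 1, so (0/9) = 0 and the symbol is 0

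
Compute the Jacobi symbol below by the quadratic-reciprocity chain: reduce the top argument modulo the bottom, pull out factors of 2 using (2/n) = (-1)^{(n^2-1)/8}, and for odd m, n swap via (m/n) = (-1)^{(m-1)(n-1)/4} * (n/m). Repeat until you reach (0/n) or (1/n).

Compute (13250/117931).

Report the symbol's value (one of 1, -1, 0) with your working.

factor out 2^1: 13250 = 2^1·6625; with 117931 mod 8 = 3, (2/117931) = -1; sign now -1; continue with (6625/117931)
flip (6625/117931) -> (117931/6625): both odd, 6625 mod 4 = 1, 117931 mod 4 = 3, so the flip contributes +1; sign now -1
(117931/6625): 117931 mod 6625 = 5306, so (117931/6625) = (5306/6625)
factor out 2^1: 5306 = 2^1·2653; with 6625 mod 8 = 1, (2/6625) = +1; sign now -1; continue with (2653/6625)
flip (2653/6625) -> (6625/2653): both odd, 2653 mod 4 = 1, 6625 mod 4 = 1, so the flip contributes +1; sign now -1
(6625/2653): 6625 mod 2653 = 1319, so (6625/2653) = (1319/2653)
flip (1319/2653) -> (2653/1319): both odd, 1319 mod 4 = 3, 2653 mod 4 = 1, so the flip contributes +1; sign now -1
(2653/1319): 2653 mod 1319 = 15, so (2653/1319) = (15/1319)
flip (15/1319) -> (1319/15): both odd, 15 mod 4 = 3, 1319 mod 4 = 3, so the flip contributes -1; sign now +1
(1319/15): 1319 mod 15 = 14, so (1319/15) = (14/15)
factor out 2^1: 14 = 2^1·7; with 15 mod 8 = 7, (2/15) = +1; sign now +1; continue with (7/15)
flip (7/15) -> (15/7): both odd, 7 mod 4 = 3, 15 mod 4 = 3, so the flip contributes -1; sign now -1
(15/7): 15 mod 7 = 1, so (15/7) = (1/7)
reached (1/7) = 1, so the symbol is -1

-1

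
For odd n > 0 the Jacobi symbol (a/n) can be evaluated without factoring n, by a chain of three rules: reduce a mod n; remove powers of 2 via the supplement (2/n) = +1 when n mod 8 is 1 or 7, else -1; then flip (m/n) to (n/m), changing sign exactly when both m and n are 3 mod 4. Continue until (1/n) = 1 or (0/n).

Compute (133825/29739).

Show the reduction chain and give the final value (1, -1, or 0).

(133825/29739): 133825 mod 29739 = 14869, so (133825/29739) = (14869/29739)
flip (14869/29739) -> (29739/14869): both odd, 14869 mod 4 = 1, 29739 mod 4 = 3, so the flip contributes +1; sign now +1
(29739/14869): 29739 mod 14869 = 1, so (29739/14869) = (1/14869)
reached (1/14869) = 1, so the symbol is +1

1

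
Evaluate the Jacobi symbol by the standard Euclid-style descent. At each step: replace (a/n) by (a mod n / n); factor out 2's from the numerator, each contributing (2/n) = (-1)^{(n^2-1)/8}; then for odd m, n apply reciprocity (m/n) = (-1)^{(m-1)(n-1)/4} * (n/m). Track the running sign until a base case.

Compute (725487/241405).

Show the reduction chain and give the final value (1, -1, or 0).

-1

(725487/241405) = (1272/241405)   [reduce mod 241405]
1272 = 2^3·159; (2/241405) = -1 since 241405 mod 8 = 5, so (1272/241405) = (-1)^3·(159/241405); sign now -1
reciprocity: (159/241405) = +1·(241405/159) since 159 mod 4 = 3, 241405 mod 4 = 1; sign now -1
(241405/159) = (43/159)   [reduce mod 159]
reciprocity: (43/159) = -1·(159/43) since 43 mod 4 = 3, 159 mod 4 = 3; sign now +1
(159/43) = (30/43)   [reduce mod 43]
30 = 2^1·15; (2/43) = -1 since 43 mod 8 = 3, so (30/43) = (-1)^1·(15/43); sign now -1
reciprocity: (15/43) = -1·(43/15) since 15 mod 4 = 3, 43 mod 4 = 3; sign now +1
(43/15) = (13/15)   [reduce mod 15]
reciprocity: (13/15) = +1·(15/13) since 13 mod 4 = 1, 15 mod 4 = 3; sign now +1
(15/13) = (2/13)   [reduce mod 13]
2 = 2^1·1; (2/13) = -1 since 13 mod 8 = 5, so (2/13) = (-1)^1·(1/13); sign now -1
(1/13) = 1; final value = sign = -1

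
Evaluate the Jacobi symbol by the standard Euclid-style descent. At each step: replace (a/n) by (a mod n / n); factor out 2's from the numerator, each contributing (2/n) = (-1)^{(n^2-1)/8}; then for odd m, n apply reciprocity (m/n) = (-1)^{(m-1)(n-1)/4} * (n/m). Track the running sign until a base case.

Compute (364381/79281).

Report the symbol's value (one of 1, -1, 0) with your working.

(364381/79281) = (47257/79281)   [reduce mod 79281]
reciprocity: (47257/79281) = +1·(79281/47257) since 47257 mod 4 = 1, 79281 mod 4 = 1; sign now +1
(79281/47257) = (32024/47257)   [reduce mod 47257]
32024 = 2^3·4003; (2/47257) = +1 since 47257 mod 8 = 1, so (32024/47257) = (+1)^3·(4003/47257); sign now +1
reciprocity: (4003/47257) = +1·(47257/4003) since 4003 mod 4 = 3, 47257 mod 4 = 1; sign now +1
(47257/4003) = (3224/4003)   [reduce mod 4003]
3224 = 2^3·403; (2/4003) = -1 since 4003 mod 8 = 3, so (3224/4003) = (-1)^3·(403/4003); sign now -1
reciprocity: (403/4003) = -1·(4003/403) since 403 mod 4 = 3, 4003 mod 4 = 3; sign now +1
(4003/403) = (376/403)   [reduce mod 403]
376 = 2^3·47; (2/403) = -1 since 403 mod 8 = 3, so (376/403) = (-1)^3·(47/403); sign now -1
reciprocity: (47/403) = -1·(403/47) since 47 mod 4 = 3, 403 mod 4 = 3; sign now +1
(403/47) = (27/47)   [reduce mod 47]
reciprocity: (27/47) = -1·(47/27) since 27 mod 4 = 3, 47 mod 4 = 3; sign now -1
(47/27) = (20/27)   [reduce mod 27]
20 = 2^2·5; (2/27) = -1 since 27 mod 8 = 3, so (20/27) = (-1)^2·(5/27); sign now -1
reciprocity: (5/27) = +1·(27/5) since 5 mod 4 = 1, 27 mod 4 = 3; sign now -1
(27/5) = (2/5)   [reduce mod 5]
2 = 2^1·1; (2/5) = -1 since 5 mod 8 = 5, so (2/5) = (-1)^1·(1/5); sign now +1
(1/5) = 1; final value = sign = +1

1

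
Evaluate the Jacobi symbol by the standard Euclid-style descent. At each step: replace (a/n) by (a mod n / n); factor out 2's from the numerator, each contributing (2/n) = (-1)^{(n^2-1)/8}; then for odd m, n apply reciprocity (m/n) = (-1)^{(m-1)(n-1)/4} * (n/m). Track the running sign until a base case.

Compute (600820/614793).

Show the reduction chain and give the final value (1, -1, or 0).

factor out 2^2: 600820 = 2^2·150205; with 614793 mod 8 = 1, (2/614793) = +1; sign now +1; continue with (150205/614793)
flip (150205/614793) -> (614793/150205): both odd, 150205 mod 4 = 1, 614793 mod 4 = 1, so the flip contributes +1; sign now +1
(614793/150205): 614793 mod 150205 = 13973, so (614793/150205) = (13973/150205)
flip (13973/150205) -> (150205/13973): both odd, 13973 mod 4 = 1, 150205 mod 4 = 1, so the flip contributes +1; sign now +1
(150205/13973): 150205 mod 13973 = 10475, so (150205/13973) = (10475/13973)
flip (10475/13973) -> (13973/10475): both odd, 10475 mod 4 = 3, 13973 mod 4 = 1, so the flip contributes +1; sign now +1
(13973/10475): 13973 mod 10475 = 3498, so (13973/10475) = (3498/10475)
factor out 2^1: 3498 = 2^1·1749; with 10475 mod 8 = 3, (2/10475) = -1; sign now -1; continue with (1749/10475)
flip (1749/10475) -> (10475/1749): both odd, 1749 mod 4 = 1, 10475 mod 4 = 3, so the flip contributes +1; sign now -1
(10475/1749): 10475 mod 1749 = 1730, so (10475/1749) = (1730/1749)
factor out 2^1: 1730 = 2^1·865; with 1749 mod 8 = 5, (2/1749) = -1; sign now +1; continue with (865/1749)
flip (865/1749) -> (1749/865): both odd, 865 mod 4 = 1, 1749 mod 4 = 1, so the flip contributes +1; sign now +1
(1749/865): 1749 mod 865 = 19, so (1749/865) = (19/865)
flip (19/865) -> (865/19): both odd, 19 mod 4 = 3, 865 mod 4 = 1, so the flip contributes +1; sign now +1
(865/19): 865 mod 19 = 10, so (865/19) = (10/19)
factor out 2^1: 10 = 2^1·5; with 19 mod 8 = 3, (2/19) = -1; sign now -1; continue with (5/19)
flip (5/19) -> (19/5): both odd, 5 mod 4 = 1, 19 mod 4 = 3, so the flip contributes +1; sign now -1
(19/5): 19 mod 5 = 4, so (19/5) = (4/5)
factor out 2^2: 4 = 2^2·1; with 5 mod 8 = 5, (2/5) = -1; sign now -1; continue with (1/5)
reached (1/5) = 1, so the symbol is -1

-1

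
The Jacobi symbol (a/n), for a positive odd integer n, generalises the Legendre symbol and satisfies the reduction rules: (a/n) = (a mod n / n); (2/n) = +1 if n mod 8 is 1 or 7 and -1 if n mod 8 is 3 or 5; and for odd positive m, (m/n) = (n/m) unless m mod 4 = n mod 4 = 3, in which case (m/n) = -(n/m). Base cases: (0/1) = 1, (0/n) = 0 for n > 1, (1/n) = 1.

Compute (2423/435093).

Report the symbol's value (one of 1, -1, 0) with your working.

reciprocity: (2423/435093) = +1·(435093/2423) since 2423 mod 4 = 3, 435093 mod 4 = 1; sign now +1
(435093/2423) = (1376/2423)   [reduce mod 2423]
1376 = 2^5·43; (2/2423) = +1 since 2423 mod 8 = 7, so (1376/2423) = (+1)^5·(43/2423); sign now +1
reciprocity: (43/2423) = -1·(2423/43) since 43 mod 4 = 3, 2423 mod 4 = 3; sign now -1
(2423/43) = (15/43)   [reduce mod 43]
reciprocity: (15/43) = -1·(43/15) since 15 mod 4 = 3, 43 mod 4 = 3; sign now +1
(43/15) = (13/15)   [reduce mod 15]
reciprocity: (13/15) = +1·(15/13) since 13 mod 4 = 1, 15 mod 4 = 3; sign now +1
(15/13) = (2/13)   [reduce mod 13]
2 = 2^1·1; (2/13) = -1 since 13 mod 8 = 5, so (2/13) = (-1)^1·(1/13); sign now -1
(1/13) = 1; final value = sign = -1

-1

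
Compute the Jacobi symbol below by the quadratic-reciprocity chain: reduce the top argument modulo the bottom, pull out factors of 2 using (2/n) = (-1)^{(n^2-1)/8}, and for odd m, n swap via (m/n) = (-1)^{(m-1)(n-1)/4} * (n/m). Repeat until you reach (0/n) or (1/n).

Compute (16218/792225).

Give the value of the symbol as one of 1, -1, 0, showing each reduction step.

factor out 2^1: 16218 = 2^1·8109; with 792225 mod 8 = 1, (2/792225) = +1; sign now +1; continue with (8109/792225)
flip (8109/792225) -> (792225/8109): both odd, 8109 mod 4 = 1, 792225 mod 4 = 1, so the flip contributes +1; sign now +1
(792225/8109): 792225 mod 8109 = 5652, so (792225/8109) = (5652/8109)
factor out 2^2: 5652 = 2^2·1413; with 8109 mod 8 = 5, (2/8109) = -1; sign now +1; continue with (1413/8109)
flip (1413/8109) -> (8109/1413): both odd, 1413 mod 4 = 1, 8109 mod 4 = 1, so the flip contributes +1; sign now +1
(8109/1413): 8109 mod 1413 = 1044, so (8109/1413) = (1044/1413)
factor out 2^2: 1044 = 2^2·261; with 1413 mod 8 = 5, (2/1413) = -1; sign now +1; continue with (261/1413)
flip (261/1413) -> (1413/261): both odd, 261 mod 4 = 1, 1413 mod 4 = 1, so the flip contributes +1; sign now +1
(1413/261): 1413 mod 261 = 108, so (1413/261) = (108/261)
factor out 2^2: 108 = 2^2·27; with 261 mod 8 = 5, (2/261) = -1; sign now +1; continue with (27/261)
flip (27/261) -> (261/27): both odd, 27 mod 4 = 3, 261 mod 4 = 1, so the flip contributes +1; sign now +1
(261/27): 261 mod 27 = 18, so (261/27) = (18/27)
factor out 2^1: 18 = 2^1·9; with 27 mod 8 = 3, (2/27) = -1; sign now -1; continue with (9/27)
flip (9/27) -> (27/9): both odd, 9 mod 4 = 1, 27 mod 4 = 3, so the flip contributes +1; sign now -1
(27/9): 27 mod 9 = 0, so (27/9) = (0/9)
reached (0/9); gcd(a, n) > 1, so (0/9) = 0 and the symbol is 0

0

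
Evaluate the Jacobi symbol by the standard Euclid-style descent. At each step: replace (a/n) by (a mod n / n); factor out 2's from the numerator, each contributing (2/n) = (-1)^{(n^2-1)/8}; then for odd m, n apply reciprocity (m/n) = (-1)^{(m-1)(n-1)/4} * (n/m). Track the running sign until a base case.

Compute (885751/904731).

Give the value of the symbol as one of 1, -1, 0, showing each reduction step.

flip (885751/904731) -> (904731/885751): both odd, 885751 mod 4 = 3, 904731 mod 4 = 3, so the flip contributes -1; sign now -1
(904731/885751): 904731 mod 885751 = 18980, so (904731/885751) = (18980/885751)
factor out 2^2: 18980 = 2^2·4745; with 885751 mod 8 = 7, (2/885751) = +1; sign now -1; continue with (4745/885751)
flip (4745/885751) -> (885751/4745): both odd, 4745 mod 4 = 1, 885751 mod 4 = 3, so the flip contributes +1; sign now -1
(885751/4745): 885751 mod 4745 = 3181, so (885751/4745) = (3181/4745)
flip (3181/4745) -> (4745/3181): both odd, 3181 mod 4 = 1, 4745 mod 4 = 1, so the flip contributes +1; sign now -1
(4745/3181): 4745 mod 3181 = 1564, so (4745/3181) = (1564/3181)
factor out 2^2: 1564 = 2^2·391; with 3181 mod 8 = 5, (2/3181) = -1; sign now -1; continue with (391/3181)
flip (391/3181) -> (3181/391): both odd, 391 mod 4 = 3, 3181 mod 4 = 1, so the flip contributes +1; sign now -1
(3181/391): 3181 mod 391 = 53, so (3181/391) = (53/391)
flip (53/391) -> (391/53): both odd, 53 mod 4 = 1, 391 mod 4 = 3, so the flip contributes +1; sign now -1
(391/53): 391 mod 53 = 20, so (391/53) = (20/53)
factor out 2^2: 20 = 2^2·5; with 53 mod 8 = 5, (2/53) = -1; sign now -1; continue with (5/53)
flip (5/53) -> (53/5): both odd, 5 mod 4 = 1, 53 mod 4 = 1, so the flip contributes +1; sign now -1
(53/5): 53 mod 5 = 3, so (53/5) = (3/5)
flip (3/5) -> (5/3): both odd, 3 mod 4 = 3, 5 mod 4 = 1, so the flip contributes +1; sign now -1
(5/3): 5 mod 3 = 2, so (5/3) = (2/3)
factor out 2^1: 2 = 2^1·1; with 3 mod 8 = 3, (2/3) = -1; sign now +1; continue with (1/3)
reached (1/3) = 1, so the symbol is +1

1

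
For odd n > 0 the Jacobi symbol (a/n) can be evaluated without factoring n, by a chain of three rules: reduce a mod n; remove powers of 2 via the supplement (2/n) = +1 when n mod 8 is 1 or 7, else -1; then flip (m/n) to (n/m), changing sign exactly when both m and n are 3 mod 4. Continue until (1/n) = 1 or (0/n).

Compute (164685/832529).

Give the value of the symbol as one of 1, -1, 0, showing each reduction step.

1

reciprocity: (164685/832529) = +1·(832529/164685) since 164685 mod 4 = 1, 832529 mod 4 = 1; sign now +1
(832529/164685) = (9104/164685)   [reduce mod 164685]
9104 = 2^4·569; (2/164685) = -1 since 164685 mod 8 = 5, so (9104/164685) = (-1)^4·(569/164685); sign now +1
reciprocity: (569/164685) = +1·(164685/569) since 569 mod 4 = 1, 164685 mod 4 = 1; sign now +1
(164685/569) = (244/569)   [reduce mod 569]
244 = 2^2·61; (2/569) = +1 since 569 mod 8 = 1, so (244/569) = (+1)^2·(61/569); sign now +1
reciprocity: (61/569) = +1·(569/61) since 61 mod 4 = 1, 569 mod 4 = 1; sign now +1
(569/61) = (20/61)   [reduce mod 61]
20 = 2^2·5; (2/61) = -1 since 61 mod 8 = 5, so (20/61) = (-1)^2·(5/61); sign now +1
reciprocity: (5/61) = +1·(61/5) since 5 mod 4 = 1, 61 mod 4 = 1; sign now +1
(61/5) = (1/5)   [reduce mod 5]
(1/5) = 1; final value = sign = +1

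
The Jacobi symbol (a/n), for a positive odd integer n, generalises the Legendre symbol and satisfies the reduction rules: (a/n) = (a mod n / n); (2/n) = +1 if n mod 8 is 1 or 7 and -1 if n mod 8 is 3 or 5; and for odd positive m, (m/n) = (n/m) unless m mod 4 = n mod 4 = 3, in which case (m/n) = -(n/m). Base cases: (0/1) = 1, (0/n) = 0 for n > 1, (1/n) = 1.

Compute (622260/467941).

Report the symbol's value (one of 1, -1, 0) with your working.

(622260/467941): 622260 mod 467941 = 154319, so (622260/467941) = (154319/467941)
flip (154319/467941) -> (467941/154319): both odd, 154319 mod 4 = 3, 467941 mod 4 = 1, so the flip contributes +1; sign now +1
(467941/154319): 467941 mod 154319 = 4984, so (467941/154319) = (4984/154319)
factor out 2^3: 4984 = 2^3·623; with 154319 mod 8 = 7, (2/154319) = +1; sign now +1; continue with (623/154319)
flip (623/154319) -> (154319/623): both odd, 623 mod 4 = 3, 154319 mod 4 = 3, so the flip contributes -1; sign now -1
(154319/623): 154319 mod 623 = 438, so (154319/623) = (438/623)
factor out 2^1: 438 = 2^1·219; with 623 mod 8 = 7, (2/623) = +1; sign now -1; continue with (219/623)
flip (219/623) -> (623/219): both odd, 219 mod 4 = 3, 623 mod 4 = 3, so the flip contributes -1; sign now +1
(623/219): 623 mod 219 = 185, so (623/219) = (185/219)
flip (185/219) -> (219/185): both odd, 185 mod 4 = 1, 219 mod 4 = 3, so the flip contributes +1; sign now +1
(219/185): 219 mod 185 = 34, so (219/185) = (34/185)
factor out 2^1: 34 = 2^1·17; with 185 mod 8 = 1, (2/185) = +1; sign now +1; continue with (17/185)
flip (17/185) -> (185/17): both odd, 17 mod 4 = 1, 185 mod 4 = 1, so the flip contributes +1; sign now +1
(185/17): 185 mod 17 = 15, so (185/17) = (15/17)
flip (15/17) -> (17/15): both odd, 15 mod 4 = 3, 17 mod 4 = 1, so the flip contributes +1; sign now +1
(17/15): 17 mod 15 = 2, so (17/15) = (2/15)
factor out 2^1: 2 = 2^1·1; with 15 mod 8 = 7, (2/15) = +1; sign now +1; continue with (1/15)
reached (1/15) = 1, so the symbol is +1

1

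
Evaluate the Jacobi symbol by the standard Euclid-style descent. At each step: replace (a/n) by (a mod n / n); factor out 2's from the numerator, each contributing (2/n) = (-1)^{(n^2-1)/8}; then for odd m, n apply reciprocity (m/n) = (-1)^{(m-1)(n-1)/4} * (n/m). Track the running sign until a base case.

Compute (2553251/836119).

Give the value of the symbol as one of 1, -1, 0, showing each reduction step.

1

(2553251/836119): 2553251 mod 836119 = 44894, so (2553251/836119) = (44894/836119)
factor out 2^1: 44894 = 2^1·22447; with 836119 mod 8 = 7, (2/836119) = +1; sign now +1; continue with (22447/836119)
flip (22447/836119) -> (836119/22447): both odd, 22447 mod 4 = 3, 836119 mod 4 = 3, so the flip contributes -1; sign now -1
(836119/22447): 836119 mod 22447 = 5580, so (836119/22447) = (5580/22447)
factor out 2^2: 5580 = 2^2·1395; with 22447 mod 8 = 7, (2/22447) = +1; sign now -1; continue with (1395/22447)
flip (1395/22447) -> (22447/1395): both odd, 1395 mod 4 = 3, 22447 mod 4 = 3, so the flip contributes -1; sign now +1
(22447/1395): 22447 mod 1395 = 127, so (22447/1395) = (127/1395)
flip (127/1395) -> (1395/127): both odd, 127 mod 4 = 3, 1395 mod 4 = 3, so the flip contributes -1; sign now -1
(1395/127): 1395 mod 127 = 125, so (1395/127) = (125/127)
flip (125/127) -> (127/125): both odd, 125 mod 4 = 1, 127 mod 4 = 3, so the flip contributes +1; sign now -1
(127/125): 127 mod 125 = 2, so (127/125) = (2/125)
factor out 2^1: 2 = 2^1·1; with 125 mod 8 = 5, (2/125) = -1; sign now +1; continue with (1/125)
reached (1/125) = 1, so the symbol is +1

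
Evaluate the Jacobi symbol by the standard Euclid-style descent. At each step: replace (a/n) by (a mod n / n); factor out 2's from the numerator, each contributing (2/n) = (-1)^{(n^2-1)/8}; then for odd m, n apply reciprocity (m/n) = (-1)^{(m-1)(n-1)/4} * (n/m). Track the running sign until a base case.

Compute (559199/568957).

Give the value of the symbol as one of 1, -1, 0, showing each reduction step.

flip (559199/568957) -> (568957/559199): both odd, 559199 mod 4 = 3, 568957 mod 4 = 1, so the flip contributes +1; sign now +1
(568957/559199): 568957 mod 559199 = 9758, so (568957/559199) = (9758/559199)
factor out 2^1: 9758 = 2^1·4879; with 559199 mod 8 = 7, (2/559199) = +1; sign now +1; continue with (4879/559199)
flip (4879/559199) -> (559199/4879): both odd, 4879 mod 4 = 3, 559199 mod 4 = 3, so the flip contributes -1; sign now -1
(559199/4879): 559199 mod 4879 = 2993, so (559199/4879) = (2993/4879)
flip (2993/4879) -> (4879/2993): both odd, 2993 mod 4 = 1, 4879 mod 4 = 3, so the flip contributes +1; sign now -1
(4879/2993): 4879 mod 2993 = 1886, so (4879/2993) = (1886/2993)
factor out 2^1: 1886 = 2^1·943; with 2993 mod 8 = 1, (2/2993) = +1; sign now -1; continue with (943/2993)
flip (943/2993) -> (2993/943): both odd, 943 mod 4 = 3, 2993 mod 4 = 1, so the flip contributes +1; sign now -1
(2993/943): 2993 mod 943 = 164, so (2993/943) = (164/943)
factor out 2^2: 164 = 2^2·41; with 943 mod 8 = 7, (2/943) = +1; sign now -1; continue with (41/943)
flip (41/943) -> (943/41): both odd, 41 mod 4 = 1, 943 mod 4 = 3, so the flip contributes +1; sign now -1
(943/41): 943 mod 41 = 0, so (943/41) = (0/41)
reached (0/41); gcd(a, n) > 1, so (0/41) = 0 and the symbol is 0

0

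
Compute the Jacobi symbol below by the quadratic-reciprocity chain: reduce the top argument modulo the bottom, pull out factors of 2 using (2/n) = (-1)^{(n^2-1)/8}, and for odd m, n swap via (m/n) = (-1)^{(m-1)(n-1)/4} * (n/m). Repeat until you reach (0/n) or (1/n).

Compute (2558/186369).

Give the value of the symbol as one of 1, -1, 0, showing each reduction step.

-1

factor out 2^1: 2558 = 2^1·1279; with 186369 mod 8 = 1, (2/186369) = +1; sign now +1; continue with (1279/186369)
flip (1279/186369) -> (186369/1279): both odd, 1279 mod 4 = 3, 186369 mod 4 = 1, so the flip contributes +1; sign now +1
(186369/1279): 186369 mod 1279 = 914, so (186369/1279) = (914/1279)
factor out 2^1: 914 = 2^1·457; with 1279 mod 8 = 7, (2/1279) = +1; sign now +1; continue with (457/1279)
flip (457/1279) -> (1279/457): both odd, 457 mod 4 = 1, 1279 mod 4 = 3, so the flip contributes +1; sign now +1
(1279/457): 1279 mod 457 = 365, so (1279/457) = (365/457)
flip (365/457) -> (457/365): both odd, 365 mod 4 = 1, 457 mod 4 = 1, so the flip contributes +1; sign now +1
(457/365): 457 mod 365 = 92, so (457/365) = (92/365)
factor out 2^2: 92 = 2^2·23; with 365 mod 8 = 5, (2/365) = -1; sign now +1; continue with (23/365)
flip (23/365) -> (365/23): both odd, 23 mod 4 = 3, 365 mod 4 = 1, so the flip contributes +1; sign now +1
(365/23): 365 mod 23 = 20, so (365/23) = (20/23)
factor out 2^2: 20 = 2^2·5; with 23 mod 8 = 7, (2/23) = +1; sign now +1; continue with (5/23)
flip (5/23) -> (23/5): both odd, 5 mod 4 = 1, 23 mod 4 = 3, so the flip contributes +1; sign now +1
(23/5): 23 mod 5 = 3, so (23/5) = (3/5)
flip (3/5) -> (5/3): both odd, 3 mod 4 = 3, 5 mod 4 = 1, so the flip contributes +1; sign now +1
(5/3): 5 mod 3 = 2, so (5/3) = (2/3)
factor out 2^1: 2 = 2^1·1; with 3 mod 8 = 3, (2/3) = -1; sign now -1; continue with (1/3)
reached (1/3) = 1, so the symbol is -1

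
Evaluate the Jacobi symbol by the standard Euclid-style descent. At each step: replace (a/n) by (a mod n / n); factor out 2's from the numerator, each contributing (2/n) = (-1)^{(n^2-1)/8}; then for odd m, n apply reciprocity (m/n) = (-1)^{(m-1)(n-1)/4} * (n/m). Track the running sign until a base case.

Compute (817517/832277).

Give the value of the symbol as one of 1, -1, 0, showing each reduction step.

flip (817517/832277) -> (832277/817517): both odd, 817517 mod 4 = 1, 832277 mod 4 = 1, so the flip contributes +1; sign now +1
(832277/817517): 832277 mod 817517 = 14760, so (832277/817517) = (14760/817517)
factor out 2^3: 14760 = 2^3·1845; with 817517 mod 8 = 5, (2/817517) = -1; sign now -1; continue with (1845/817517)
flip (1845/817517) -> (817517/1845): both odd, 1845 mod 4 = 1, 817517 mod 4 = 1, so the flip contributes +1; sign now -1
(817517/1845): 817517 mod 1845 = 182, so (817517/1845) = (182/1845)
factor out 2^1: 182 = 2^1·91; with 1845 mod 8 = 5, (2/1845) = -1; sign now +1; continue with (91/1845)
flip (91/1845) -> (1845/91): both odd, 91 mod 4 = 3, 1845 mod 4 = 1, so the flip contributes +1; sign now +1
(1845/91): 1845 mod 91 = 25, so (1845/91) = (25/91)
flip (25/91) -> (91/25): both odd, 25 mod 4 = 1, 91 mod 4 = 3, so the flip contributes +1; sign now +1
(91/25): 91 mod 25 = 16, so (91/25) = (16/25)
factor out 2^4: 16 = 2^4·1; with 25 mod 8 = 1, (2/25) = +1; sign now +1; continue with (1/25)
reached (1/25) = 1, so the symbol is +1

1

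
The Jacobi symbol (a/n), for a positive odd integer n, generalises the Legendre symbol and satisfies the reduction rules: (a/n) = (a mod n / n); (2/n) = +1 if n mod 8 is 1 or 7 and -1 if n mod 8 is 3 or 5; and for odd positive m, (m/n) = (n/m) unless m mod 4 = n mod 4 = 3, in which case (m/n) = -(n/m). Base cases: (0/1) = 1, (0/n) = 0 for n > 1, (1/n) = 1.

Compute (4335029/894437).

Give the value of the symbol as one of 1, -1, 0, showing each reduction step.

-1

(4335029/894437) = (757281/894437)   [reduce mod 894437]
reciprocity: (757281/894437) = +1·(894437/757281) since 757281 mod 4 = 1, 894437 mod 4 = 1; sign now +1
(894437/757281) = (137156/757281)   [reduce mod 757281]
137156 = 2^2·34289; (2/757281) = +1 since 757281 mod 8 = 1, so (137156/757281) = (+1)^2·(34289/757281); sign now +1
reciprocity: (34289/757281) = +1·(757281/34289) since 34289 mod 4 = 1, 757281 mod 4 = 1; sign now +1
(757281/34289) = (2923/34289)   [reduce mod 34289]
reciprocity: (2923/34289) = +1·(34289/2923) since 2923 mod 4 = 3, 34289 mod 4 = 1; sign now +1
(34289/2923) = (2136/2923)   [reduce mod 2923]
2136 = 2^3·267; (2/2923) = -1 since 2923 mod 8 = 3, so (2136/2923) = (-1)^3·(267/2923); sign now -1
reciprocity: (267/2923) = -1·(2923/267) since 267 mod 4 = 3, 2923 mod 4 = 3; sign now +1
(2923/267) = (253/267)   [reduce mod 267]
reciprocity: (253/267) = +1·(267/253) since 253 mod 4 = 1, 267 mod 4 = 3; sign now +1
(267/253) = (14/253)   [reduce mod 253]
14 = 2^1·7; (2/253) = -1 since 253 mod 8 = 5, so (14/253) = (-1)^1·(7/253); sign now -1
reciprocity: (7/253) = +1·(253/7) since 7 mod 4 = 3, 253 mod 4 = 1; sign now -1
(253/7) = (1/7)   [reduce mod 7]
(1/7) = 1; final value = sign = -1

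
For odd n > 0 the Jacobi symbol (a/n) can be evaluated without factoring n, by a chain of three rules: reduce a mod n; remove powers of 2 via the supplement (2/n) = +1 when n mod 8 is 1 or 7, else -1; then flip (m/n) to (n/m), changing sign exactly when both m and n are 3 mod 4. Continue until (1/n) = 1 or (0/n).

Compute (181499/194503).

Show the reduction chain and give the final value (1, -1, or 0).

1

reciprocity: (181499/194503) = -1·(194503/181499) since 181499 mod 4 = 3, 194503 mod 4 = 3; sign now -1
(194503/181499) = (13004/181499)   [reduce mod 181499]
13004 = 2^2·3251; (2/181499) = -1 since 181499 mod 8 = 3, so (13004/181499) = (-1)^2·(3251/181499); sign now -1
reciprocity: (3251/181499) = -1·(181499/3251) since 3251 mod 4 = 3, 181499 mod 4 = 3; sign now +1
(181499/3251) = (2694/3251)   [reduce mod 3251]
2694 = 2^1·1347; (2/3251) = -1 since 3251 mod 8 = 3, so (2694/3251) = (-1)^1·(1347/3251); sign now -1
reciprocity: (1347/3251) = -1·(3251/1347) since 1347 mod 4 = 3, 3251 mod 4 = 3; sign now +1
(3251/1347) = (557/1347)   [reduce mod 1347]
reciprocity: (557/1347) = +1·(1347/557) since 557 mod 4 = 1, 1347 mod 4 = 3; sign now +1
(1347/557) = (233/557)   [reduce mod 557]
reciprocity: (233/557) = +1·(557/233) since 233 mod 4 = 1, 557 mod 4 = 1; sign now +1
(557/233) = (91/233)   [reduce mod 233]
reciprocity: (91/233) = +1·(233/91) since 91 mod 4 = 3, 233 mod 4 = 1; sign now +1
(233/91) = (51/91)   [reduce mod 91]
reciprocity: (51/91) = -1·(91/51) since 51 mod 4 = 3, 91 mod 4 = 3; sign now -1
(91/51) = (40/51)   [reduce mod 51]
40 = 2^3·5; (2/51) = -1 since 51 mod 8 = 3, so (40/51) = (-1)^3·(5/51); sign now +1
reciprocity: (5/51) = +1·(51/5) since 5 mod 4 = 1, 51 mod 4 = 3; sign now +1
(51/5) = (1/5)   [reduce mod 5]
(1/5) = 1; final value = sign = +1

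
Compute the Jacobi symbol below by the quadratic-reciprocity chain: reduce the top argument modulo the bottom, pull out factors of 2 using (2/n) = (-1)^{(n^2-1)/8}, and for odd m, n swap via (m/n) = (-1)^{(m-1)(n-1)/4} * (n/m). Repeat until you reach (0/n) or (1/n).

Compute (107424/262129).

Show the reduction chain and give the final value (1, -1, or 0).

107424 = 2^5·3357; (2/262129) = +1 since 262129 mod 8 = 1, so (107424/262129) = (+1)^5·(3357/262129); sign now +1
reciprocity: (3357/262129) = +1·(262129/3357) since 3357 mod 4 = 1, 262129 mod 4 = 1; sign now +1
(262129/3357) = (283/3357)   [reduce mod 3357]
reciprocity: (283/3357) = +1·(3357/283) since 283 mod 4 = 3, 3357 mod 4 = 1; sign now +1
(3357/283) = (244/283)   [reduce mod 283]
244 = 2^2·61; (2/283) = -1 since 283 mod 8 = 3, so (244/283) = (-1)^2·(61/283); sign now +1
reciprocity: (61/283) = +1·(283/61) since 61 mod 4 = 1, 283 mod 4 = 3; sign now +1
(283/61) = (39/61)   [reduce mod 61]
reciprocity: (39/61) = +1·(61/39) since 39 mod 4 = 3, 61 mod 4 = 1; sign now +1
(61/39) = (22/39)   [reduce mod 39]
22 = 2^1·11; (2/39) = +1 since 39 mod 8 = 7, so (22/39) = (+1)^1·(11/39); sign now +1
reciprocity: (11/39) = -1·(39/11) since 11 mod 4 = 3, 39 mod 4 = 3; sign now -1
(39/11) = (6/11)   [reduce mod 11]
6 = 2^1·3; (2/11) = -1 since 11 mod 8 = 3, so (6/11) = (-1)^1·(3/11); sign now +1
reciprocity: (3/11) = -1·(11/3) since 3 mod 4 = 3, 11 mod 4 = 3; sign now -1
(11/3) = (2/3)   [reduce mod 3]
2 = 2^1·1; (2/3) = -1 since 3 mod 8 = 3, so (2/3) = (-1)^1·(1/3); sign now +1
(1/3) = 1; final value = sign = +1

1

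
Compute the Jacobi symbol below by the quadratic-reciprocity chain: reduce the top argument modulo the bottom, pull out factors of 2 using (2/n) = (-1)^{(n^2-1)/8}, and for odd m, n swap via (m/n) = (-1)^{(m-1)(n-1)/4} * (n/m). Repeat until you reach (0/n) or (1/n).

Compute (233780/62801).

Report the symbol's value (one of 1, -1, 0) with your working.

(233780/62801) = (45377/62801)   [reduce mod 62801]
reciprocity: (45377/62801) = +1·(62801/45377) since 45377 mod 4 = 1, 62801 mod 4 = 1; sign now +1
(62801/45377) = (17424/45377)   [reduce mod 45377]
17424 = 2^4·1089; (2/45377) = +1 since 45377 mod 8 = 1, so (17424/45377) = (+1)^4·(1089/45377); sign now +1
reciprocity: (1089/45377) = +1·(45377/1089) since 1089 mod 4 = 1, 45377 mod 4 = 1; sign now +1
(45377/1089) = (728/1089)   [reduce mod 1089]
728 = 2^3·91; (2/1089) = +1 since 1089 mod 8 = 1, so (728/1089) = (+1)^3·(91/1089); sign now +1
reciprocity: (91/1089) = +1·(1089/91) since 91 mod 4 = 3, 1089 mod 4 = 1; sign now +1
(1089/91) = (88/91)   [reduce mod 91]
88 = 2^3·11; (2/91) = -1 since 91 mod 8 = 3, so (88/91) = (-1)^3·(11/91); sign now -1
reciprocity: (11/91) = -1·(91/11) since 11 mod 4 = 3, 91 mod 4 = 3; sign now +1
(91/11) = (3/11)   [reduce mod 11]
reciprocity: (3/11) = -1·(11/3) since 3 mod 4 = 3, 11 mod 4 = 3; sign now -1
(11/3) = (2/3)   [reduce mod 3]
2 = 2^1·1; (2/3) = -1 since 3 mod 8 = 3, so (2/3) = (-1)^1·(1/3); sign now +1
(1/3) = 1; final value = sign = +1

1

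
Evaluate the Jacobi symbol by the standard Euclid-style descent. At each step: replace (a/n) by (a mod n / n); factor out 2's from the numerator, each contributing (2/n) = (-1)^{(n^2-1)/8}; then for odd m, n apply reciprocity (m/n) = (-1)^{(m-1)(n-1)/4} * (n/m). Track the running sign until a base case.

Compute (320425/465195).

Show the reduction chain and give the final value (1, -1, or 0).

0

flip (320425/465195) -> (465195/320425): both odd, 320425 mod 4 = 1, 465195 mod 4 = 3, so the flip contributes +1; sign now +1
(465195/320425): 465195 mod 320425 = 144770, so (465195/320425) = (144770/320425)
factor out 2^1: 144770 = 2^1·72385; with 320425 mod 8 = 1, (2/320425) = +1; sign now +1; continue with (72385/320425)
flip (72385/320425) -> (320425/72385): both odd, 72385 mod 4 = 1, 320425 mod 4 = 1, so the flip contributes +1; sign now +1
(320425/72385): 320425 mod 72385 = 30885, so (320425/72385) = (30885/72385)
flip (30885/72385) -> (72385/30885): both odd, 30885 mod 4 = 1, 72385 mod 4 = 1, so the flip contributes +1; sign now +1
(72385/30885): 72385 mod 30885 = 10615, so (72385/30885) = (10615/30885)
flip (10615/30885) -> (30885/10615): both odd, 10615 mod 4 = 3, 30885 mod 4 = 1, so the flip contributes +1; sign now +1
(30885/10615): 30885 mod 10615 = 9655, so (30885/10615) = (9655/10615)
flip (9655/10615) -> (10615/9655): both odd, 9655 mod 4 = 3, 10615 mod 4 = 3, so the flip contributes -1; sign now -1
(10615/9655): 10615 mod 9655 = 960, so (10615/9655) = (960/9655)
factor out 2^6: 960 = 2^6·15; with 9655 mod 8 = 7, (2/9655) = +1; sign now -1; continue with (15/9655)
flip (15/9655) -> (9655/15): both odd, 15 mod 4 = 3, 9655 mod 4 = 3, so the flip contributes -1; sign now +1
(9655/15): 9655 mod 15 = 10, so (9655/15) = (10/15)
factor out 2^1: 10 = 2^1·5; with 15 mod 8 = 7, (2/15) = +1; sign now +1; continue with (5/15)
flip (5/15) -> (15/5): both odd, 5 mod 4 = 1, 15 mod 4 = 3, so the flip contributes +1; sign now +1
(15/5): 15 mod 5 = 0, so (15/5) = (0/5)
reached (0/5); gcd(a, n) > 1, so (0/5) = 0 and the symbol is 0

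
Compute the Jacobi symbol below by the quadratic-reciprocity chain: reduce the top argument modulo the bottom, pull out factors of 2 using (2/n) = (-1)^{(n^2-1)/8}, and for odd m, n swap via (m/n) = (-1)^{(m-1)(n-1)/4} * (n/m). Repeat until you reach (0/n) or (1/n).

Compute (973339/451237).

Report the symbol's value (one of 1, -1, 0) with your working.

1

(973339/451237) = (70865/451237)   [reduce mod 451237]
reciprocity: (70865/451237) = +1·(451237/70865) since 70865 mod 4 = 1, 451237 mod 4 = 1; sign now +1
(451237/70865) = (26047/70865)   [reduce mod 70865]
reciprocity: (26047/70865) = +1·(70865/26047) since 26047 mod 4 = 3, 70865 mod 4 = 1; sign now +1
(70865/26047) = (18771/26047)   [reduce mod 26047]
reciprocity: (18771/26047) = -1·(26047/18771) since 18771 mod 4 = 3, 26047 mod 4 = 3; sign now -1
(26047/18771) = (7276/18771)   [reduce mod 18771]
7276 = 2^2·1819; (2/18771) = -1 since 18771 mod 8 = 3, so (7276/18771) = (-1)^2·(1819/18771); sign now -1
reciprocity: (1819/18771) = -1·(18771/1819) since 1819 mod 4 = 3, 18771 mod 4 = 3; sign now +1
(18771/1819) = (581/1819)   [reduce mod 1819]
reciprocity: (581/1819) = +1·(1819/581) since 581 mod 4 = 1, 1819 mod 4 = 3; sign now +1
(1819/581) = (76/581)   [reduce mod 581]
76 = 2^2·19; (2/581) = -1 since 581 mod 8 = 5, so (76/581) = (-1)^2·(19/581); sign now +1
reciprocity: (19/581) = +1·(581/19) since 19 mod 4 = 3, 581 mod 4 = 1; sign now +1
(581/19) = (11/19)   [reduce mod 19]
reciprocity: (11/19) = -1·(19/11) since 11 mod 4 = 3, 19 mod 4 = 3; sign now -1
(19/11) = (8/11)   [reduce mod 11]
8 = 2^3·1; (2/11) = -1 since 11 mod 8 = 3, so (8/11) = (-1)^3·(1/11); sign now +1
(1/11) = 1; final value = sign = +1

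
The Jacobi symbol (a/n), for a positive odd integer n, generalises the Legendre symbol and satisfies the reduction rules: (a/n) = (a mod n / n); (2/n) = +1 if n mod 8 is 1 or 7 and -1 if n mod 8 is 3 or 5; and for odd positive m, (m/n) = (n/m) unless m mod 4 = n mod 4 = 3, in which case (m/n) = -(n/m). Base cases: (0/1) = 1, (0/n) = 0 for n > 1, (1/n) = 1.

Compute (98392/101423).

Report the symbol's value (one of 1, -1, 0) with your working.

0

98392 = 2^3·12299; (2/101423) = +1 since 101423 mod 8 = 7, so (98392/101423) = (+1)^3·(12299/101423); sign now +1
reciprocity: (12299/101423) = -1·(101423/12299) since 12299 mod 4 = 3, 101423 mod 4 = 3; sign now -1
(101423/12299) = (3031/12299)   [reduce mod 12299]
reciprocity: (3031/12299) = -1·(12299/3031) since 3031 mod 4 = 3, 12299 mod 4 = 3; sign now +1
(12299/3031) = (175/3031)   [reduce mod 3031]
reciprocity: (175/3031) = -1·(3031/175) since 175 mod 4 = 3, 3031 mod 4 = 3; sign now -1
(3031/175) = (56/175)   [reduce mod 175]
56 = 2^3·7; (2/175) = +1 since 175 mod 8 = 7, so (56/175) = (+1)^3·(7/175); sign now -1
reciprocity: (7/175) = -1·(175/7) since 7 mod 4 = 3, 175 mod 4 = 3; sign now +1
(175/7) = (0/7)   [reduce mod 7]
(0/7) = 0   [gcd(a, n) > 1]; final value = 0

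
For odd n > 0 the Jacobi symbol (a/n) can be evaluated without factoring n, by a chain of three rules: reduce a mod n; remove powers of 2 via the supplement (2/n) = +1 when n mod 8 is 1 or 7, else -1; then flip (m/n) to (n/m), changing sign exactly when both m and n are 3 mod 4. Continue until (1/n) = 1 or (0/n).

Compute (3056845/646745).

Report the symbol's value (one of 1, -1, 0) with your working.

(3056845/646745) = (469865/646745)   [reduce mod 646745]
reciprocity: (469865/646745) = +1·(646745/469865) since 469865 mod 4 = 1, 646745 mod 4 = 1; sign now +1
(646745/469865) = (176880/469865)   [reduce mod 469865]
176880 = 2^4·11055; (2/469865) = +1 since 469865 mod 8 = 1, so (176880/469865) = (+1)^4·(11055/469865); sign now +1
reciprocity: (11055/469865) = +1·(469865/11055) since 11055 mod 4 = 3, 469865 mod 4 = 1; sign now +1
(469865/11055) = (5555/11055)   [reduce mod 11055]
reciprocity: (5555/11055) = -1·(11055/5555) since 5555 mod 4 = 3, 11055 mod 4 = 3; sign now -1
(11055/5555) = (5500/5555)   [reduce mod 5555]
5500 = 2^2·1375; (2/5555) = -1 since 5555 mod 8 = 3, so (5500/5555) = (-1)^2·(1375/5555); sign now -1
reciprocity: (1375/5555) = -1·(5555/1375) since 1375 mod 4 = 3, 5555 mod 4 = 3; sign now +1
(5555/1375) = (55/1375)   [reduce mod 1375]
reciprocity: (55/1375) = -1·(1375/55) since 55 mod 4 = 3, 1375 mod 4 = 3; sign now -1
(1375/55) = (0/55)   [reduce mod 55]
(0/55) = 0   [gcd(a, n) > 1]; final value = 0

0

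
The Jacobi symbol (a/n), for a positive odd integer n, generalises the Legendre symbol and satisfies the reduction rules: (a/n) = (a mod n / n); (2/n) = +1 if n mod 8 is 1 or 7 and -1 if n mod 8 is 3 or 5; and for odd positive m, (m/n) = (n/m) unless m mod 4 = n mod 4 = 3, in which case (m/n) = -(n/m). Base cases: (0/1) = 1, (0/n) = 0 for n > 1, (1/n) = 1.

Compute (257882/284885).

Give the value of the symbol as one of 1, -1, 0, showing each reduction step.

-1

257882 = 2^1·128941; (2/284885) = -1 since 284885 mod 8 = 5, so (257882/284885) = (-1)^1·(128941/284885); sign now -1
reciprocity: (128941/284885) = +1·(284885/128941) since 128941 mod 4 = 1, 284885 mod 4 = 1; sign now -1
(284885/128941) = (27003/128941)   [reduce mod 128941]
reciprocity: (27003/128941) = +1·(128941/27003) since 27003 mod 4 = 3, 128941 mod 4 = 1; sign now -1
(128941/27003) = (20929/27003)   [reduce mod 27003]
reciprocity: (20929/27003) = +1·(27003/20929) since 20929 mod 4 = 1, 27003 mod 4 = 3; sign now -1
(27003/20929) = (6074/20929)   [reduce mod 20929]
6074 = 2^1·3037; (2/20929) = +1 since 20929 mod 8 = 1, so (6074/20929) = (+1)^1·(3037/20929); sign now -1
reciprocity: (3037/20929) = +1·(20929/3037) since 3037 mod 4 = 1, 20929 mod 4 = 1; sign now -1
(20929/3037) = (2707/3037)   [reduce mod 3037]
reciprocity: (2707/3037) = +1·(3037/2707) since 2707 mod 4 = 3, 3037 mod 4 = 1; sign now -1
(3037/2707) = (330/2707)   [reduce mod 2707]
330 = 2^1·165; (2/2707) = -1 since 2707 mod 8 = 3, so (330/2707) = (-1)^1·(165/2707); sign now +1
reciprocity: (165/2707) = +1·(2707/165) since 165 mod 4 = 1, 2707 mod 4 = 3; sign now +1
(2707/165) = (67/165)   [reduce mod 165]
reciprocity: (67/165) = +1·(165/67) since 67 mod 4 = 3, 165 mod 4 = 1; sign now +1
(165/67) = (31/67)   [reduce mod 67]
reciprocity: (31/67) = -1·(67/31) since 31 mod 4 = 3, 67 mod 4 = 3; sign now -1
(67/31) = (5/31)   [reduce mod 31]
reciprocity: (5/31) = +1·(31/5) since 5 mod 4 = 1, 31 mod 4 = 3; sign now -1
(31/5) = (1/5)   [reduce mod 5]
(1/5) = 1; final value = sign = -1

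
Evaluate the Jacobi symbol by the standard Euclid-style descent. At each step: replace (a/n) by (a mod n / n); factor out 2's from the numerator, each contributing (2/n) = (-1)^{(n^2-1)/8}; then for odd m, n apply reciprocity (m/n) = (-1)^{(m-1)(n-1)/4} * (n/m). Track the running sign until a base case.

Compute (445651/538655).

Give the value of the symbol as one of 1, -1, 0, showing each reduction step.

flip (445651/538655) -> (538655/445651): both odd, 445651 mod 4 = 3, 538655 mod 4 = 3, so the flip contributes -1; sign now -1
(538655/445651): 538655 mod 445651 = 93004, so (538655/445651) = (93004/445651)
factor out 2^2: 93004 = 2^2·23251; with 445651 mod 8 = 3, (2/445651) = -1; sign now -1; continue with (23251/445651)
flip (23251/445651) -> (445651/23251): both odd, 23251 mod 4 = 3, 445651 mod 4 = 3, so the flip contributes -1; sign now +1
(445651/23251): 445651 mod 23251 = 3882, so (445651/23251) = (3882/23251)
factor out 2^1: 3882 = 2^1·1941; with 23251 mod 8 = 3, (2/23251) = -1; sign now -1; continue with (1941/23251)
flip (1941/23251) -> (23251/1941): both odd, 1941 mod 4 = 1, 23251 mod 4 = 3, so the flip contributes +1; sign now -1
(23251/1941): 23251 mod 1941 = 1900, so (23251/1941) = (1900/1941)
factor out 2^2: 1900 = 2^2·475; with 1941 mod 8 = 5, (2/1941) = -1; sign now -1; continue with (475/1941)
flip (475/1941) -> (1941/475): both odd, 475 mod 4 = 3, 1941 mod 4 = 1, so the flip contributes +1; sign now -1
(1941/475): 1941 mod 475 = 41, so (1941/475) = (41/475)
flip (41/475) -> (475/41): both odd, 41 mod 4 = 1, 475 mod 4 = 3, so the flip contributes +1; sign now -1
(475/41): 475 mod 41 = 24, so (475/41) = (24/41)
factor out 2^3: 24 = 2^3·3; with 41 mod 8 = 1, (2/41) = +1; sign now -1; continue with (3/41)
flip (3/41) -> (41/3): both odd, 3 mod 4 = 3, 41 mod 4 = 1, so the flip contributes +1; sign now -1
(41/3): 41 mod 3 = 2, so (41/3) = (2/3)
factor out 2^1: 2 = 2^1·1; with 3 mod 8 = 3, (2/3) = -1; sign now +1; continue with (1/3)
reached (1/3) = 1, so the symbol is +1

1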